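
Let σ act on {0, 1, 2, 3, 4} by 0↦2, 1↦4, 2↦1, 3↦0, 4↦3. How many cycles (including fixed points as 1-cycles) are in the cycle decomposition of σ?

1

Cycle decomposition: (0 2 1 4 3).
1 cycle.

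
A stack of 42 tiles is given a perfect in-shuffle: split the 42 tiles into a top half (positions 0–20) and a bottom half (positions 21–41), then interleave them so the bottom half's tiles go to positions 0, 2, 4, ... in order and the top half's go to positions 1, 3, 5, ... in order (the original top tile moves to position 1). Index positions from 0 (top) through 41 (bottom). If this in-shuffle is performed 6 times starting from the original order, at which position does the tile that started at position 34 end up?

3

Track the tile's position through each in-shuffle:
34 → 26 → 10 → 21 → 0 → 1 → 3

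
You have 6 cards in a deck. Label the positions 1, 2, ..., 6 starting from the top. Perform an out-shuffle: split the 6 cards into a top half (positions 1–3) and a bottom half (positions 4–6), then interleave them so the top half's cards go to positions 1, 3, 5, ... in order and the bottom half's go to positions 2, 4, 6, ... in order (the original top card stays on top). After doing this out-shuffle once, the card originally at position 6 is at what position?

6

Position 6 is a fixed point of every out-shuffle, so the card never moves.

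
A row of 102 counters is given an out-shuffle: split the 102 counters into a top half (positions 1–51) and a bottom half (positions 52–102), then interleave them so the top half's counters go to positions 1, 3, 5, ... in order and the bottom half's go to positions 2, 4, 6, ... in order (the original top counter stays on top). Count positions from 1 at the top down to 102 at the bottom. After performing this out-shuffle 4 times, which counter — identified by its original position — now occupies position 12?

8

Work backwards from position 12, undoing one out-shuffle at a time:
12 ← 57 ← 29 ← 15 ← 8
So the counter now at position 12 started at position 8.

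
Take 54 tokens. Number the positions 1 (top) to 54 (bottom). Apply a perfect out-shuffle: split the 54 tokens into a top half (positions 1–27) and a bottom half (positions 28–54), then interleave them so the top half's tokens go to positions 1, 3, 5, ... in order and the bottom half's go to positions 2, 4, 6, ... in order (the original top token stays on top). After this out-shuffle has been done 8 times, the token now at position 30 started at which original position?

Work backwards from position 30, undoing one out-shuffle at a time:
30 ← 42 ← 48 ← 51 ← 26 ← 40 ← 47 ← 24 ← 39
So the token now at position 30 started at position 39.

39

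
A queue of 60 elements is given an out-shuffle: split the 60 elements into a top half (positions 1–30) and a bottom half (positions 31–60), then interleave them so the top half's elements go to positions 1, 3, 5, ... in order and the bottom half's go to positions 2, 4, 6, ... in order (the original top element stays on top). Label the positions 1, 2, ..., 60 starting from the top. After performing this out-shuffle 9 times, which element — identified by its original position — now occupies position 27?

40

Work backwards from position 27, undoing one out-shuffle at a time:
27 ← 14 ← 37 ← 19 ← 10 ← 35 ← 18 ← 39 ← 20 ← 40
So the element now at position 27 started at position 40.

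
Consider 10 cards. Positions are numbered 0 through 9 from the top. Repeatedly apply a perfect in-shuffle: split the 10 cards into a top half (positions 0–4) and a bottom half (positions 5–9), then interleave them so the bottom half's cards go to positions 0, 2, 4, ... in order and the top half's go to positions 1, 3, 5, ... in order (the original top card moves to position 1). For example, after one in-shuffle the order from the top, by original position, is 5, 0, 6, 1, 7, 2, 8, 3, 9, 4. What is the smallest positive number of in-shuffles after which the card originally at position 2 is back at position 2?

10

Follow position 2 under repeated in-shuffles:
2 → 5 → 0 → 1 → 3 → 7 → 4 → 9 → 8 → 6 → 2
It first returns after 10 in-shuffles.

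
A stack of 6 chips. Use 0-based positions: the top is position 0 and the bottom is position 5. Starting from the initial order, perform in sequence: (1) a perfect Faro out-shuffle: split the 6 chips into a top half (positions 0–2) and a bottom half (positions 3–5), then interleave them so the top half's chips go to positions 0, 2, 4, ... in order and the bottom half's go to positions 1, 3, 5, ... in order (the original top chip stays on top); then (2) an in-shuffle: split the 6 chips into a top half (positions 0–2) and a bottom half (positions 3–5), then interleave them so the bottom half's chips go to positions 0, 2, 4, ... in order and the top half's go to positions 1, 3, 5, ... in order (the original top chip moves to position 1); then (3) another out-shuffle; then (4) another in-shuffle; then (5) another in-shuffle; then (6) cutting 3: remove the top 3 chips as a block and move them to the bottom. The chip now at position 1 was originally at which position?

0

Undo the operations in reverse order, starting from position 1:
  undo op 6 (cut 3): 1 ← 4
  undo op 5 (in-shuffle, from bottom half): 4 ← 5
  undo op 4 (in-shuffle, from top half): 5 ← 2
  undo op 3 (out-shuffle, from top half): 2 ← 1
  undo op 2 (in-shuffle, from top half): 1 ← 0
  undo op 1 (out-shuffle, from top half): 0 ← 0
So the chip at position 1 came from original position 0.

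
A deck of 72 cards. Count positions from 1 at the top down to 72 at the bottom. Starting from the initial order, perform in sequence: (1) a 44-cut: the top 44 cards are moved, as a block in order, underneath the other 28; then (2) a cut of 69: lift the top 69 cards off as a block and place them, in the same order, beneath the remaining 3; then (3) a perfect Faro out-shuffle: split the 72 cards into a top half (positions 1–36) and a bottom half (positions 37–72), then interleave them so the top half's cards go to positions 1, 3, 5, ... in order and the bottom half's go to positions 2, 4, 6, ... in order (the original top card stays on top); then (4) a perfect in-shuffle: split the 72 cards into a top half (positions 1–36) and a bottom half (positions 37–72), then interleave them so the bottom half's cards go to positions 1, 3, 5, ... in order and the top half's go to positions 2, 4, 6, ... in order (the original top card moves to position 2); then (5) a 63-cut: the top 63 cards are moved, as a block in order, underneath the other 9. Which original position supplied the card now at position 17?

7

Undo the operations in reverse order, starting from position 17:
  undo op 5 (cut 63): 17 ← 8
  undo op 4 (in-shuffle, from top half): 8 ← 4
  undo op 3 (out-shuffle, from bottom half): 4 ← 38
  undo op 2 (cut 69): 38 ← 35
  undo op 1 (cut 44): 35 ← 7
So the card at position 17 came from original position 7.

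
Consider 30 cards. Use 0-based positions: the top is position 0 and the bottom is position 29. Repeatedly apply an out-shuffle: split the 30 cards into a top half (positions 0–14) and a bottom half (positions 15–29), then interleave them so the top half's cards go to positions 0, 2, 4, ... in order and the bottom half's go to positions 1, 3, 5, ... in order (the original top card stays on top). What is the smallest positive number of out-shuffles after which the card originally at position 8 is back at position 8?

Follow position 8 under repeated out-shuffles:
8 → 16 → 3 → 6 → 12 → 24 → 19 → 9 → ... → 8 (length 28)
It first returns after 28 out-shuffles.

28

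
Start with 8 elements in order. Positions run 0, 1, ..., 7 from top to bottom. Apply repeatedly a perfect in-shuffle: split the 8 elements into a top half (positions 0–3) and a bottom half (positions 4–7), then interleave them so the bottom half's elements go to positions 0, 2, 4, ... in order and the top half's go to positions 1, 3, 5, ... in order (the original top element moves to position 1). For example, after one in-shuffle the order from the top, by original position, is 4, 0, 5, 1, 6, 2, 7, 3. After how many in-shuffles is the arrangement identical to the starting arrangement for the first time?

6

The in-shuffle permutes the 8 positions with cycle lengths [2, 6].
Every element is home exactly when every cycle has completed a whole number of laps, i.e. after lcm(2, 6) = 6 in-shuffles.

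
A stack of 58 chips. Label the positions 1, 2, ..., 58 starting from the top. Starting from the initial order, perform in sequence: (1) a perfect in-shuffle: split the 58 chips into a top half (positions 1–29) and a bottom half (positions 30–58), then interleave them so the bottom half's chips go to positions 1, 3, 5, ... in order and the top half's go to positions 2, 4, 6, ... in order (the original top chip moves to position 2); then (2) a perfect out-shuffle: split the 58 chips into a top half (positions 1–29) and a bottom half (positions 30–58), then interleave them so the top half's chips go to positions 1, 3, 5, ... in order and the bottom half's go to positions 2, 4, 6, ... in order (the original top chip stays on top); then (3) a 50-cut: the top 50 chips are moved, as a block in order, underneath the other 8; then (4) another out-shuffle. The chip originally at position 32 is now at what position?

Track the chip from position 32 forward through each operation:
  after op 1 (in-shuffle): 32 → 5
  after op 2 (out-shuffle): 5 → 9
  after op 3 (cut 50): 9 → 17
  after op 4 (out-shuffle): 17 → 33

33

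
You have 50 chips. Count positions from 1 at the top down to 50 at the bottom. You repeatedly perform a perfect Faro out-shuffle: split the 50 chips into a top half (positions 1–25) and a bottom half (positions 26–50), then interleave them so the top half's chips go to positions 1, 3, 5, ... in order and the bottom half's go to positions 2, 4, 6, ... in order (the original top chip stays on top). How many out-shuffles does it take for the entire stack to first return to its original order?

21

The out-shuffle permutes the 50 positions with cycle lengths [1, 1, 3, 3, 21, 21].
Every chip is home exactly when every cycle has completed a whole number of laps, i.e. after lcm(1, 3, 21) = 21 out-shuffles.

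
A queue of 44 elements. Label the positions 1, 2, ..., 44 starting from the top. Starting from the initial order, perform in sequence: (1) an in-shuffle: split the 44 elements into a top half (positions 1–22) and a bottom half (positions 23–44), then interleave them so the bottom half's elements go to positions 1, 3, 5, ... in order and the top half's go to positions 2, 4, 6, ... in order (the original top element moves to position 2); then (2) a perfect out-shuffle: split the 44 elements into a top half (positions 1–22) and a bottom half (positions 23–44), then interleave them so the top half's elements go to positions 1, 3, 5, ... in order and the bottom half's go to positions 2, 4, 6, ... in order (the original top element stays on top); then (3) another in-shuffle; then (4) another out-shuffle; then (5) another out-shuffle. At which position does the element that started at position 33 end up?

Track the element from position 33 forward through each operation:
  after op 1 (in-shuffle): 33 → 21
  after op 2 (out-shuffle): 21 → 41
  after op 3 (in-shuffle): 41 → 37
  after op 4 (out-shuffle): 37 → 30
  after op 5 (out-shuffle): 30 → 16

16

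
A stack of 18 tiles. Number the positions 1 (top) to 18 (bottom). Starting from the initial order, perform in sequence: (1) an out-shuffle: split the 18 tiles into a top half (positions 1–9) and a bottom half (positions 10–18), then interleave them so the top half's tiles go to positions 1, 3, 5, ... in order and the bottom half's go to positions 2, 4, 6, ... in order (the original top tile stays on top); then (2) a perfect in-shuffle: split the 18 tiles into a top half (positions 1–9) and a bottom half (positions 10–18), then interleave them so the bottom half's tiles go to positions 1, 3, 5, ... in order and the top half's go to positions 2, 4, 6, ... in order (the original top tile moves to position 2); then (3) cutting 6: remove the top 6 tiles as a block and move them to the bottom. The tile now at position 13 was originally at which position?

14

Undo the operations in reverse order, starting from position 13:
  undo op 3 (cut 6): 13 ← 1
  undo op 2 (in-shuffle, from bottom half): 1 ← 10
  undo op 1 (out-shuffle, from bottom half): 10 ← 14
So the tile at position 13 came from original position 14.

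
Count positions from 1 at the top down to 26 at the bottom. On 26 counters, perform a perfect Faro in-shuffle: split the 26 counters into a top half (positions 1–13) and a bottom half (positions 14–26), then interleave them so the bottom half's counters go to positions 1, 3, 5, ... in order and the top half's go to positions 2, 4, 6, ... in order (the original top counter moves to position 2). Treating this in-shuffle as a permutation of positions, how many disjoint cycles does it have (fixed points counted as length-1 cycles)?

Trace each unvisited position around until it returns:
(1 2 4 8 16 5 ... len 18) (3 6 12 24 21 15) (9 18)
3 cycles in total.

3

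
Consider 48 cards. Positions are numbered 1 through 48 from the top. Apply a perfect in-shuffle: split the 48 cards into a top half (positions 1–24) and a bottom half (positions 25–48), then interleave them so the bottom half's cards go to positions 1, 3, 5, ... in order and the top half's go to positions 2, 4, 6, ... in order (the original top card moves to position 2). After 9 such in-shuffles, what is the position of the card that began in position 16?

9

Track the card's position through each in-shuffle:
16 → 32 → 15 → 30 → 11 → 22 → 44 → 39 → 29 → 9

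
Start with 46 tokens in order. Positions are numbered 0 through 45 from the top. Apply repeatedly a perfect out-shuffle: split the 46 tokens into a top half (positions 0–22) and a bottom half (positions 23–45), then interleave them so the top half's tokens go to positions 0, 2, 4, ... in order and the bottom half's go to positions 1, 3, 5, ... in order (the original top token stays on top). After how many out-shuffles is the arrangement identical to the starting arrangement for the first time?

12

The out-shuffle permutes the 46 positions with cycle lengths [1, 1, 2, 4, 4, 4, 6, 12, 12].
Every token is home exactly when every cycle has completed a whole number of laps, i.e. after lcm(1, 2, 4, 6, 12) = 12 out-shuffles.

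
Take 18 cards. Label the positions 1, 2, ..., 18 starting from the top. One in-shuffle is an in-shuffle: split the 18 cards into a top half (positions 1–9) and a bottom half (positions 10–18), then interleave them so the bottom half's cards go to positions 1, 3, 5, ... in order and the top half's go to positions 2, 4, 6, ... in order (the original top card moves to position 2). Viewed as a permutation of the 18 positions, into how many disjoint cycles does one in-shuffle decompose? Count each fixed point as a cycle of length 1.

1

Trace each unvisited position around until it returns:
(1 2 4 8 16 13 ... len 18)
1 cycle in total.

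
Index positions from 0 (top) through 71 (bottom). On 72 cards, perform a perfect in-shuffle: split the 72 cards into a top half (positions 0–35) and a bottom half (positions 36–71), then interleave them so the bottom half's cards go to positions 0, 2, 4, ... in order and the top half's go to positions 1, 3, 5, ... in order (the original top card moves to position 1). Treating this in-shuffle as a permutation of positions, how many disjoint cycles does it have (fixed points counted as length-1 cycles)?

Trace each unvisited position around until it returns:
(0 1 3 7 15 31 63 54 36) (2 5 11 23 47 22 45 18 37) (4 9 19 39 6 13 27 55 38) (8 17 35 71 70 68 64 56 40) (10 21 43 14 29 59 46 20 41) (12 25 51 30 61 50 28 57 42) (16 33 67 62 52 32 65 58 44) (24 49 26 53 34 69 66 60 48)
8 cycles in total.

8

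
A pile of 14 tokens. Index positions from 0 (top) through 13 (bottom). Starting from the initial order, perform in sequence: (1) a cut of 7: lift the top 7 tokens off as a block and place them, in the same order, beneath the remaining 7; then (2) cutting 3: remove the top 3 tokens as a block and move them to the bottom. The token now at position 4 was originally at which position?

0

Undo the operations in reverse order, starting from position 4:
  undo op 2 (cut 3): 4 ← 7
  undo op 1 (cut 7): 7 ← 0
So the token at position 4 came from original position 0.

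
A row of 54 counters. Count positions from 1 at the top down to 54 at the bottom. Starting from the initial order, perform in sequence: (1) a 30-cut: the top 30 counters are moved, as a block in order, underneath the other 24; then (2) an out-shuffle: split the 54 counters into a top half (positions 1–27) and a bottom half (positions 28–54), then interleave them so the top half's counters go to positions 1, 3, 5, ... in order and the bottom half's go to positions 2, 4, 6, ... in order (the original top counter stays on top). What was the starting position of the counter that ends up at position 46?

Undo the operations in reverse order, starting from position 46:
  undo op 2 (out-shuffle, from bottom half): 46 ← 50
  undo op 1 (cut 30): 50 ← 26
So the counter at position 46 came from original position 26.

26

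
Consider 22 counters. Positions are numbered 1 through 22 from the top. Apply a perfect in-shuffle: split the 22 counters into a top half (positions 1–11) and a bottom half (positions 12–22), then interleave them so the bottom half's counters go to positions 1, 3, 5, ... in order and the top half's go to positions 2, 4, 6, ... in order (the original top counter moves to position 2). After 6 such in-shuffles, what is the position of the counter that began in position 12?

Track the counter's position through each in-shuffle:
12 → 1 → 2 → 4 → 8 → 16 → 9

9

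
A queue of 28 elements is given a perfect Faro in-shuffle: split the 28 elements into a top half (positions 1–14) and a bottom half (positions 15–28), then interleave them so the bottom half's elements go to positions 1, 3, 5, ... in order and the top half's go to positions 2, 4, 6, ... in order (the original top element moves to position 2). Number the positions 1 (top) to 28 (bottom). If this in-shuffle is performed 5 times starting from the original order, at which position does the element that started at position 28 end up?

26

Track the element's position through each in-shuffle:
28 → 27 → 25 → 21 → 13 → 26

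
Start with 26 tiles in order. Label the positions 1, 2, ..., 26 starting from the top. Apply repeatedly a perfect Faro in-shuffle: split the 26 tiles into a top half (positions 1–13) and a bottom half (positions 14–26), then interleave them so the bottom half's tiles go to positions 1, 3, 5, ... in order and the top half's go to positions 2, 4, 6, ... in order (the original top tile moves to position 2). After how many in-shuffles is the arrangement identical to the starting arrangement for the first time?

The in-shuffle permutes the 26 positions with cycle lengths [2, 6, 18].
Every tile is home exactly when every cycle has completed a whole number of laps, i.e. after lcm(2, 6, 18) = 18 in-shuffles.

18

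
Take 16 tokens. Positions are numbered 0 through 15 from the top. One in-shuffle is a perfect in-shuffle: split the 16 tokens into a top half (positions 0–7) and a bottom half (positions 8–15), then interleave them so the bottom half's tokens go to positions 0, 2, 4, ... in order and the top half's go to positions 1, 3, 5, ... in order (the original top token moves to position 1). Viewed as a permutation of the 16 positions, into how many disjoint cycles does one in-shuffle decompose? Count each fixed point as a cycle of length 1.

2

Trace each unvisited position around until it returns:
(0 1 3 7 15 14 12 8) (2 5 11 6 13 10 4 9)
2 cycles in total.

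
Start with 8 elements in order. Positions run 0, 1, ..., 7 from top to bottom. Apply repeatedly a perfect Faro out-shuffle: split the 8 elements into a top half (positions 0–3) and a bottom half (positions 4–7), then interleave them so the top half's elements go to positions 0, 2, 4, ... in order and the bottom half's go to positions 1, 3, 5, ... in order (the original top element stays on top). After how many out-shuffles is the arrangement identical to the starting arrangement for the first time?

3

The out-shuffle permutes the 8 positions with cycle lengths [1, 1, 3, 3].
Every element is home exactly when every cycle has completed a whole number of laps, i.e. after lcm(1, 3) = 3 out-shuffles.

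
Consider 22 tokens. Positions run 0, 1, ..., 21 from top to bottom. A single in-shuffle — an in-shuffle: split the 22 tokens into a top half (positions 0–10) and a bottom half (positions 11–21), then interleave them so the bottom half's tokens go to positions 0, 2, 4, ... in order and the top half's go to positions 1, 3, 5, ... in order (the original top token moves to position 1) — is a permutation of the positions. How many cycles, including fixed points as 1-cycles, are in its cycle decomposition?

Trace each unvisited position around until it returns:
(0 1 3 7 15 8 ... len 11) (4 9 19 16 10 21 ... len 11)
2 cycles in total.

2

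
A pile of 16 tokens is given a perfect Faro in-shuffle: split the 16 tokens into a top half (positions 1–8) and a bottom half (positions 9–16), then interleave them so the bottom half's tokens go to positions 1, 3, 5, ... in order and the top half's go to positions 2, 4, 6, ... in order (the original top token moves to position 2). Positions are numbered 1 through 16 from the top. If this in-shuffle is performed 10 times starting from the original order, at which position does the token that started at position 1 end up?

4

Track the token's position through each in-shuffle:
1 → 2 → 4 → 8 → 16 → 15 → 13 → 9 → 1 → 2 → 4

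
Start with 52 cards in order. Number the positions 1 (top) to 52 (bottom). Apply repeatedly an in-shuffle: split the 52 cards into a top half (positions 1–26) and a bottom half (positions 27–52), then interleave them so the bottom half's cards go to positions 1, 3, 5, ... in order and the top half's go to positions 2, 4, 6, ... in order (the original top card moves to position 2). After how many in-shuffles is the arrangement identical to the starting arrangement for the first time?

52

The in-shuffle permutes the 52 positions with cycle lengths [52].
Every card is home exactly when every cycle has completed a whole number of laps, i.e. after lcm(52) = 52 in-shuffles.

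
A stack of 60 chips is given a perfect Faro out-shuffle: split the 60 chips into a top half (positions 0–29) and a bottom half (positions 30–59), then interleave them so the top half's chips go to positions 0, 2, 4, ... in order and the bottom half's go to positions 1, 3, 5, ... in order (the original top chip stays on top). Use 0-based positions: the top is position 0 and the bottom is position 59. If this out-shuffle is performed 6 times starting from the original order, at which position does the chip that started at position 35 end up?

Track the chip's position through each out-shuffle:
35 → 11 → 22 → 44 → 29 → 58 → 57

57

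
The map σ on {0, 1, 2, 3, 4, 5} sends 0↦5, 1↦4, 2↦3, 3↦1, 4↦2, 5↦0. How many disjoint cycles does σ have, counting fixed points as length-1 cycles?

Cycle decomposition: (0 5) (1 4 2 3).
2 cycles.

2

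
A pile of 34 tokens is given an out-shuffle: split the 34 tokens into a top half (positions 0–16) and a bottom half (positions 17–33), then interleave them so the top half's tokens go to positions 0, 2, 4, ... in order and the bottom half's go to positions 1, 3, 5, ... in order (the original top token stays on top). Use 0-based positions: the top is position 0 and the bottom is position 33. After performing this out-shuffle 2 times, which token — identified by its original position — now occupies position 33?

Work backwards from position 33, undoing one out-shuffle at a time:
33 ← 33 ← 33
So the token now at position 33 started at position 33.

33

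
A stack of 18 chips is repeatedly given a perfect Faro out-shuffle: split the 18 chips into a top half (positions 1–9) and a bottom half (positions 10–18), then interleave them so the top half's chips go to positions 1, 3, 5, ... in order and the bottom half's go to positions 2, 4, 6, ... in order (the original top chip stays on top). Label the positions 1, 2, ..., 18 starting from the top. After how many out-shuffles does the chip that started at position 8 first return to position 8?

8

Follow position 8 under repeated out-shuffles:
8 → 15 → 12 → 6 → 11 → 4 → 7 → 13 → 8
It first returns after 8 out-shuffles.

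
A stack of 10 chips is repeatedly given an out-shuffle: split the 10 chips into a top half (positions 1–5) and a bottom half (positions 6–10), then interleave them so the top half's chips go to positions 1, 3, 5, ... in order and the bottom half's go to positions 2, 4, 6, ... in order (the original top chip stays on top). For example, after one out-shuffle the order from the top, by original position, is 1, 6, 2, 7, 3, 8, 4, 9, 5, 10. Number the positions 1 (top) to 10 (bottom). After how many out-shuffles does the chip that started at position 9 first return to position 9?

6

Follow position 9 under repeated out-shuffles:
9 → 8 → 6 → 2 → 3 → 5 → 9
It first returns after 6 out-shuffles.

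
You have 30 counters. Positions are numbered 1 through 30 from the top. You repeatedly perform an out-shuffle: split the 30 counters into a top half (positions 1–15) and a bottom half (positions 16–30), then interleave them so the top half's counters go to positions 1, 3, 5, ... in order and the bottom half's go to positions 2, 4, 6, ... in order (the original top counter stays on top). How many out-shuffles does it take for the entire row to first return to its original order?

28

The out-shuffle permutes the 30 positions with cycle lengths [1, 1, 28].
Every counter is home exactly when every cycle has completed a whole number of laps, i.e. after lcm(1, 28) = 28 out-shuffles.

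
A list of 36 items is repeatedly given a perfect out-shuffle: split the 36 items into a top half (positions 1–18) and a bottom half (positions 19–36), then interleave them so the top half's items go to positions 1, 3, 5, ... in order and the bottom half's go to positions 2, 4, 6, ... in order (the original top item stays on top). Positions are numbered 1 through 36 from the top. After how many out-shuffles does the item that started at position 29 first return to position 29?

4

Follow position 29 under repeated out-shuffles:
29 → 22 → 8 → 15 → 29
It first returns after 4 out-shuffles.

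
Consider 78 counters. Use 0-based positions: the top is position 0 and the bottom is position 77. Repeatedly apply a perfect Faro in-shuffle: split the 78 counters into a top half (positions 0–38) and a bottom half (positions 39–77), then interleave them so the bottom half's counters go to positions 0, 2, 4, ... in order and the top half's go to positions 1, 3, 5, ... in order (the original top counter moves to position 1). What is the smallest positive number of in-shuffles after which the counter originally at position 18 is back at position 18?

39

Follow position 18 under repeated in-shuffles:
18 → 37 → 75 → 72 → 66 → 54 → 30 → 61 → ... → 18 (length 39)
It first returns after 39 in-shuffles.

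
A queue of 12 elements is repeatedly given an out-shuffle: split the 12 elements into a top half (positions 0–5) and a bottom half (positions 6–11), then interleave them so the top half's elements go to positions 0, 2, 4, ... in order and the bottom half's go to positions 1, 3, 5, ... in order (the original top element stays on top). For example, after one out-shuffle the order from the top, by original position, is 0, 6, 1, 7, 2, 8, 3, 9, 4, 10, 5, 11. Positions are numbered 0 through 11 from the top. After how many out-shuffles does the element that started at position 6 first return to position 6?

Follow position 6 under repeated out-shuffles:
6 → 1 → 2 → 4 → 8 → 5 → 10 → 9 → 7 → 3 → 6
It first returns after 10 out-shuffles.

10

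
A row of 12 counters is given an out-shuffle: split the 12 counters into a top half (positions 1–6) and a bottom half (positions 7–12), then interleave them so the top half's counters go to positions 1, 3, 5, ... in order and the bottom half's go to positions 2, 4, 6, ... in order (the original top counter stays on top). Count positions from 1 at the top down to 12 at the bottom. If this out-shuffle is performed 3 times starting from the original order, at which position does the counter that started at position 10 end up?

Track the counter's position through each out-shuffle:
10 → 8 → 4 → 7

7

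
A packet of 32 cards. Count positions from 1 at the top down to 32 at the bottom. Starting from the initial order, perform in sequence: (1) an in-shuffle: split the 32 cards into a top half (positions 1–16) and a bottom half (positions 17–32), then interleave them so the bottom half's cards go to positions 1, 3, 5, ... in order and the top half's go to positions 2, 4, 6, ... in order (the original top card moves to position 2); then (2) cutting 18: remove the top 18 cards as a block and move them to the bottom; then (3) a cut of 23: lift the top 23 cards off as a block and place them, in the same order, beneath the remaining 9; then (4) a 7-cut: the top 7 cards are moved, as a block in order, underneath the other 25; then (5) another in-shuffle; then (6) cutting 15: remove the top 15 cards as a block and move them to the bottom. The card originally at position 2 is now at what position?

Track the card from position 2 forward through each operation:
  after op 1 (in-shuffle): 2 → 4
  after op 2 (cut 18): 4 → 18
  after op 3 (cut 23): 18 → 27
  after op 4 (cut 7): 27 → 20
  after op 5 (in-shuffle): 20 → 7
  after op 6 (cut 15): 7 → 24

24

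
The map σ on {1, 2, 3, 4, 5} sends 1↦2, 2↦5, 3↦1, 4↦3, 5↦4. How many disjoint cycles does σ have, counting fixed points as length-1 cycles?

Cycle decomposition: (1 2 5 4 3).
1 cycle.

1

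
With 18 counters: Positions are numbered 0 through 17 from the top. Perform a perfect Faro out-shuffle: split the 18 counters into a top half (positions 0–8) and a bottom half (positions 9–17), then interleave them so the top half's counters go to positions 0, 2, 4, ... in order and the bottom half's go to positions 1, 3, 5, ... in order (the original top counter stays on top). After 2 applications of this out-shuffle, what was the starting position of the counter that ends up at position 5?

Work backwards from position 5, undoing one out-shuffle at a time:
5 ← 11 ← 14
So the counter now at position 5 started at position 14.

14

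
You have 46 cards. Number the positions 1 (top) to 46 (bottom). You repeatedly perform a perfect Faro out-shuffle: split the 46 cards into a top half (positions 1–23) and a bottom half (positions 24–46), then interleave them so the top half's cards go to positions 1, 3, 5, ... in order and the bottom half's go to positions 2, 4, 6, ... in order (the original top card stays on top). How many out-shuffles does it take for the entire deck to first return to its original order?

12

The out-shuffle permutes the 46 positions with cycle lengths [1, 1, 2, 4, 4, 4, 6, 12, 12].
Every card is home exactly when every cycle has completed a whole number of laps, i.e. after lcm(1, 2, 4, 6, 12) = 12 out-shuffles.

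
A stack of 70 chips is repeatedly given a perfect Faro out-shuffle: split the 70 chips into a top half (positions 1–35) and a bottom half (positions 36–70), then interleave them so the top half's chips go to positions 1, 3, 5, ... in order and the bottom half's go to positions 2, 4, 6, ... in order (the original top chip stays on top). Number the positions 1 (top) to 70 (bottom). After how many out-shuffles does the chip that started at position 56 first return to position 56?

22

Follow position 56 under repeated out-shuffles:
56 → 42 → 14 → 27 → 53 → 36 → 2 → 3 → ... → 56 (length 22)
It first returns after 22 out-shuffles.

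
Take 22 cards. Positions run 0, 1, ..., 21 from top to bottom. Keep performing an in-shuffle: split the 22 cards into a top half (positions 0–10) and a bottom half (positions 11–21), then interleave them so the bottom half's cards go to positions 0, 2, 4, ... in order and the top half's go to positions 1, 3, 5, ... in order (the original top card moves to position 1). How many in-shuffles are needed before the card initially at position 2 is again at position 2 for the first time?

Follow position 2 under repeated in-shuffles:
2 → 5 → 11 → 0 → 1 → 3 → 7 → 15 → 8 → 17 → 12 → 2
It first returns after 11 in-shuffles.

11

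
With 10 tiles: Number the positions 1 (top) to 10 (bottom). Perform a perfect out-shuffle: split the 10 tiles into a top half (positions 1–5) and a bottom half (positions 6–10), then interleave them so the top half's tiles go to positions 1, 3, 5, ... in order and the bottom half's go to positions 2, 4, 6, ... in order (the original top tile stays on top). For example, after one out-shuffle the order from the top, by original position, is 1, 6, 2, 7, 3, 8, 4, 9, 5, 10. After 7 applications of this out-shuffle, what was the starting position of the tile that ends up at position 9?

5

Work backwards from position 9, undoing one out-shuffle at a time:
9 ← 5 ← 3 ← 2 ← 6 ← 8 ← 9 ← 5
So the tile now at position 9 started at position 5.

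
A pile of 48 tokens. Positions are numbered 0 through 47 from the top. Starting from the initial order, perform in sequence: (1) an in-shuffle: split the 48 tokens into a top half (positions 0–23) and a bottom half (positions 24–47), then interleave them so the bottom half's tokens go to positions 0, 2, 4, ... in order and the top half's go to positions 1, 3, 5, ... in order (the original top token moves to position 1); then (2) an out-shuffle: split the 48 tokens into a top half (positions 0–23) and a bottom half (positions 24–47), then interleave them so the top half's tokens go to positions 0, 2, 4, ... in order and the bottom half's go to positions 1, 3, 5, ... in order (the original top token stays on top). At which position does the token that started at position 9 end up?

Track the token from position 9 forward through each operation:
  after op 1 (in-shuffle): 9 → 19
  after op 2 (out-shuffle): 19 → 38

38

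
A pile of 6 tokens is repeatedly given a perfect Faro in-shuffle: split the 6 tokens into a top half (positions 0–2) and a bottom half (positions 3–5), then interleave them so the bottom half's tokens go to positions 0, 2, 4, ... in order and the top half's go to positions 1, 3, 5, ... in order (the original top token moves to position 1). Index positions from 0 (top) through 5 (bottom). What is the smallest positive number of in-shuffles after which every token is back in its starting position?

The in-shuffle permutes the 6 positions with cycle lengths [3, 3].
Every token is home exactly when every cycle has completed a whole number of laps, i.e. after lcm(3) = 3 in-shuffles.

3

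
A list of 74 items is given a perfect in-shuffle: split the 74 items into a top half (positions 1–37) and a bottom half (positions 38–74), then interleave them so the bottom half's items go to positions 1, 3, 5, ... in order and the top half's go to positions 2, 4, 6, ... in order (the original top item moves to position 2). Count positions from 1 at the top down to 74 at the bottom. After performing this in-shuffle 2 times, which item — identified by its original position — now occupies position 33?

Work backwards from position 33, undoing one in-shuffle at a time:
33 ← 54 ← 27
So the item now at position 33 started at position 27.

27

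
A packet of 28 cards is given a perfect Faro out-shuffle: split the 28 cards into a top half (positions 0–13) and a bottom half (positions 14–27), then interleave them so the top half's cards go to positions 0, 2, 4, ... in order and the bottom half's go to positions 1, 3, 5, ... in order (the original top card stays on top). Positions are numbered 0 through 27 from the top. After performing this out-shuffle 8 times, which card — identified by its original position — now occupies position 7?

Work backwards from position 7, undoing one out-shuffle at a time:
7 ← 17 ← 22 ← 11 ← 19 ← 23 ← 25 ← 26 ← 13
So the card now at position 7 started at position 13.

13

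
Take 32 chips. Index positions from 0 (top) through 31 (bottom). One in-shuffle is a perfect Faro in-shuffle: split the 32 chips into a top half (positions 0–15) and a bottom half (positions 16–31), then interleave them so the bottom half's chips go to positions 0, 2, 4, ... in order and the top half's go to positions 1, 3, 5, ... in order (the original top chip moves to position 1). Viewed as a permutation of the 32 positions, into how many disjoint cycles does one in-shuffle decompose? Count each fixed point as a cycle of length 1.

4

Trace each unvisited position around until it returns:
(0 1 3 7 15 31 30 28 24 16) (2 5 11 23 14 29 26 20 8 17) (4 9 19 6 13 27 22 12 25 18) (10 21)
4 cycles in total.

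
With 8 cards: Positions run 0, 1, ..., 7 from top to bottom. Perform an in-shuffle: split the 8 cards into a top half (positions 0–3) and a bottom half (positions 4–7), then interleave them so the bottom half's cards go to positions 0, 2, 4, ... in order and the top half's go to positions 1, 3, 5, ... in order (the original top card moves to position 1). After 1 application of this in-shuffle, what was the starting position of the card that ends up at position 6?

7

Work backwards from position 6, undoing one in-shuffle at a time:
6 ← 7
So the card now at position 6 started at position 7.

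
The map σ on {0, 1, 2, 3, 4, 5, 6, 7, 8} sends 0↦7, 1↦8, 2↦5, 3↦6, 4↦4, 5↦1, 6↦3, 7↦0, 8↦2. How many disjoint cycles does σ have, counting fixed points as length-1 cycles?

4

Cycle decomposition: (0 7) (1 8 2 5) (3 6) (4).
4 cycles.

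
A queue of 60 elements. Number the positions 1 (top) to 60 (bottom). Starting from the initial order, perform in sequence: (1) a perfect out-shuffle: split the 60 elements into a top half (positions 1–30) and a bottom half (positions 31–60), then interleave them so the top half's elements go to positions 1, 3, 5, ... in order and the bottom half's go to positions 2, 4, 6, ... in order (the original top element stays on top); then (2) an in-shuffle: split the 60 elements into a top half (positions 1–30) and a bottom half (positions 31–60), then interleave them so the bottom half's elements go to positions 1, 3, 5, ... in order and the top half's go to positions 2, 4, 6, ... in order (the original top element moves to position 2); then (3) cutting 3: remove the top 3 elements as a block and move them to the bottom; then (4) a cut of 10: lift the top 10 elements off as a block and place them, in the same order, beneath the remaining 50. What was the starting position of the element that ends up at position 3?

34

Undo the operations in reverse order, starting from position 3:
  undo op 4 (cut 10): 3 ← 13
  undo op 3 (cut 3): 13 ← 16
  undo op 2 (in-shuffle, from top half): 16 ← 8
  undo op 1 (out-shuffle, from bottom half): 8 ← 34
So the element at position 3 came from original position 34.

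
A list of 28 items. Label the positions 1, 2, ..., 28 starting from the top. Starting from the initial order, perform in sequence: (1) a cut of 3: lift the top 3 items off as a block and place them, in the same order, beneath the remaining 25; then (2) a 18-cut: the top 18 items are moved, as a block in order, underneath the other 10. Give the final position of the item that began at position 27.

Track the item from position 27 forward through each operation:
  after op 1 (cut 3): 27 → 24
  after op 2 (cut 18): 24 → 6

6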